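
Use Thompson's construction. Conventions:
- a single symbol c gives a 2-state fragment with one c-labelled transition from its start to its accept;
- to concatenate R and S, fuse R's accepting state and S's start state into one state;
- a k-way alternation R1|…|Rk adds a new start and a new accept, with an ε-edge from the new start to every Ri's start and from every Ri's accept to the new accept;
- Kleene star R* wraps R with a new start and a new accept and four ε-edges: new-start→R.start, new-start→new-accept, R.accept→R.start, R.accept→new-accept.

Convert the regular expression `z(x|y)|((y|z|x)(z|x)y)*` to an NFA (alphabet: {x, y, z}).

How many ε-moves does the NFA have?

22

Per subexpression:
Each of the 9 symbol leaves contributes 0 ε-transitions.
  x|y → 4 ε-transitions
  z(x|y) → 4 ε-transitions
  y|z|x → 6 ε-transitions
  z|x → 4 ε-transitions
  (y|z|x)(z|x)y → 10 ε-transitions
  ((y|z|x)(z|x)y)* → 14 ε-transitions
  z(x|y)|((y|z|x)(z|x)y)* → 22 ε-transitions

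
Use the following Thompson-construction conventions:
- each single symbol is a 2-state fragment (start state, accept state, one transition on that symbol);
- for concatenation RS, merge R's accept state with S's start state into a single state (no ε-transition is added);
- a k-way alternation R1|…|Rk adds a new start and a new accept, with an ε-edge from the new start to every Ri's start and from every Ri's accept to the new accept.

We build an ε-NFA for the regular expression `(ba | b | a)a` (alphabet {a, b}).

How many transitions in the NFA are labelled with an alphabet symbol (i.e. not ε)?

Per subexpression:
Each of the 5 symbol leaves contributes exactly 1 symbol transition.
  ba : 2 symbol transitions
  ba | b | a : 4 symbol transitions
  (ba | b | a)a : 5 symbol transitions

5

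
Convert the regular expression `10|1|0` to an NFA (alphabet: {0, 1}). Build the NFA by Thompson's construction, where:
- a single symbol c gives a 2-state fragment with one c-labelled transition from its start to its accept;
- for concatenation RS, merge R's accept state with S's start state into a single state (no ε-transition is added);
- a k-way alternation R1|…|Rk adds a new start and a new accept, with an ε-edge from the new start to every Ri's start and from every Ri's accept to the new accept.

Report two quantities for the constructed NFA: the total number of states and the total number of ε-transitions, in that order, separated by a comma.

9, 6

Bottom-up over the parse tree:
Each of the 4 symbol leaves contributes 2 states and 0 ε-transitions.
  10 — 3 states, 0 ε-transitions
  10|1|0 — 9 states, 6 ε-transitions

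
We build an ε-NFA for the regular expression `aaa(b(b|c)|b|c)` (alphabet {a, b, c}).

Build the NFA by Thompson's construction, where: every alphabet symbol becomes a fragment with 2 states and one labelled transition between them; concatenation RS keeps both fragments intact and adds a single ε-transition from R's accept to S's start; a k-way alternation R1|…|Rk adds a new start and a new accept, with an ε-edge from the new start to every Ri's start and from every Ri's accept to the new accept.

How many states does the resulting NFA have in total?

20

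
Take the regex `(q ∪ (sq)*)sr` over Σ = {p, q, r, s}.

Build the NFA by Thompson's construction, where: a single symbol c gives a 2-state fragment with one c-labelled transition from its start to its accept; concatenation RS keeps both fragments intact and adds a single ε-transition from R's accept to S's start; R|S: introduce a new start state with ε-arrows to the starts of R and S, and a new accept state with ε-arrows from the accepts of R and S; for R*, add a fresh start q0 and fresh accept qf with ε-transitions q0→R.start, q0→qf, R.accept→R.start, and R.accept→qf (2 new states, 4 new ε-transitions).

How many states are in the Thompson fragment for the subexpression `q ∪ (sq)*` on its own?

Fragment for `q ∪ (sq)*`:
Each of the 3 symbol leaves contributes a 2-state fragment.
  sq = 4 states
  (sq)* = 6 states
  q ∪ (sq)* = 10 states

10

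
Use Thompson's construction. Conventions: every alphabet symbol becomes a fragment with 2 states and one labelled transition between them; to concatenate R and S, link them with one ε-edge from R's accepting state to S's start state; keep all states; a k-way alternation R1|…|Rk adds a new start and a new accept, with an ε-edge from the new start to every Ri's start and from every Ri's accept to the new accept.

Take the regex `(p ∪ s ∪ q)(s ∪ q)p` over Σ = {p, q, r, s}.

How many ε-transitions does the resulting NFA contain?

By structural recursion:
Each of the 6 symbol leaves contributes 0 ε-transitions.
  p ∪ s ∪ q → 6 ε-transitions
  s ∪ q → 4 ε-transitions
  (p ∪ s ∪ q)(s ∪ q)p → 12 ε-transitions

12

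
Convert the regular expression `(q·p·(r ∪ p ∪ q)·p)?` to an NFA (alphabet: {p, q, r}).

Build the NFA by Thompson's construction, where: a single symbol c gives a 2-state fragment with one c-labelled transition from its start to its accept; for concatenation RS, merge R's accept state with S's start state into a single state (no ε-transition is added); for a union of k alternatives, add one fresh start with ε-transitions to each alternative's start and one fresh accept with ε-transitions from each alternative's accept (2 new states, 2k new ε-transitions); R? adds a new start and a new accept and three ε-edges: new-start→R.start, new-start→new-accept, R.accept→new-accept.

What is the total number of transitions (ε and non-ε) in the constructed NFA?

Recursing over subexpressions:
Each of the 6 symbol leaves contributes 1 transition (1 symbol, 0 ε).
  r ∪ p ∪ q = 9 transitions (3 symbol, 6 ε)
  q·p·(r ∪ p ∪ q)·p = 12 transitions (6 symbol, 6 ε)
  (q·p·(r ∪ p ∪ q)·p)? = 15 transitions (6 symbol, 9 ε)

15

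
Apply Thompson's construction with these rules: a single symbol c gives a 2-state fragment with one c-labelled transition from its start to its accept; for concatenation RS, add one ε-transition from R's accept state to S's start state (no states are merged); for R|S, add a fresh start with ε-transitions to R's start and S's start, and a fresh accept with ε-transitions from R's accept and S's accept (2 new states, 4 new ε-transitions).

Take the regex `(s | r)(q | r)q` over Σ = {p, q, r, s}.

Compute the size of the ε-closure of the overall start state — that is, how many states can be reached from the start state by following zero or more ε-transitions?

3

Let C(F) = |ε-closure(F.start)| within fragment F, and note whether F accepts ε. Symbol fragments have C = 1 and do not accept ε. Then:
  s | r — C = 1 + 1 + 1 = 3 (the new accept is not ε-reachable since no branch accepts ε)
  q | r — C = 1 + 1 + 1 = 3 (the new accept is not ε-reachable since no branch accepts ε)
  (s | r)(q | r)q — C equals the left operand's closure size = 3 (its accept is not ε-reachable, so the closure stops there)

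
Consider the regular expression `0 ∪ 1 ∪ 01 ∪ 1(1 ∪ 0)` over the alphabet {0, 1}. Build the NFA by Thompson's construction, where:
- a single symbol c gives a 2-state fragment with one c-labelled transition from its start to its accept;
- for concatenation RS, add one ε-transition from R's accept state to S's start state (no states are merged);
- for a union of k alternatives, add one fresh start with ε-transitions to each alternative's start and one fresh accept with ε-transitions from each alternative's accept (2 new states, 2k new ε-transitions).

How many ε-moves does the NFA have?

By structural recursion:
Each of the 7 symbol leaves contributes 0 ε-transitions.
  01 — 1 ε-transition
  1 ∪ 0 — 4 ε-transitions
  1(1 ∪ 0) — 5 ε-transitions
  0 ∪ 1 ∪ 01 ∪ 1(1 ∪ 0) — 14 ε-transitions

14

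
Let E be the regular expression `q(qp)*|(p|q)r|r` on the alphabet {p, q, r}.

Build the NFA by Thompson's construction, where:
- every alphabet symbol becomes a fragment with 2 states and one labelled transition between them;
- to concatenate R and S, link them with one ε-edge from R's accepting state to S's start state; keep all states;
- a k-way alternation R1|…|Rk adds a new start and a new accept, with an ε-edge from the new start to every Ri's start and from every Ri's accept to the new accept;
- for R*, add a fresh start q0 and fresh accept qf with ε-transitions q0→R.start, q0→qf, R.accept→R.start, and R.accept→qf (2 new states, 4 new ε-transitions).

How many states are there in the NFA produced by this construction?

20

Building bottom-up:
Each of the 7 symbol leaves contributes a 2-state fragment.
  qp = 4 states
  (qp)* = 6 states
  q(qp)* = 8 states
  p|q = 6 states
  (p|q)r = 8 states
  q(qp)*|(p|q)r|r = 20 states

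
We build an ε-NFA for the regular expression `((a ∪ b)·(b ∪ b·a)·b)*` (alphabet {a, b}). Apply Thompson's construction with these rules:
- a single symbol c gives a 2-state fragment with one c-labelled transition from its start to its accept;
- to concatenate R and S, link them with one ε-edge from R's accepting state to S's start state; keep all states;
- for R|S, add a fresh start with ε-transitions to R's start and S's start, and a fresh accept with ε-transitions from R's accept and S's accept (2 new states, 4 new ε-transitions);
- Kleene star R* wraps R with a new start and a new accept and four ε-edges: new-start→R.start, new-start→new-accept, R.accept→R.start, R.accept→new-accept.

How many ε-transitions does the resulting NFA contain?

15

Per subexpression:
Each of the 6 symbol leaves contributes 0 ε-transitions.
  a ∪ b — 4 ε-transitions
  b·a — 1 ε-transition
  b ∪ b·a — 5 ε-transitions
  (a ∪ b)·(b ∪ b·a)·b — 11 ε-transitions
  ((a ∪ b)·(b ∪ b·a)·b)* — 15 ε-transitions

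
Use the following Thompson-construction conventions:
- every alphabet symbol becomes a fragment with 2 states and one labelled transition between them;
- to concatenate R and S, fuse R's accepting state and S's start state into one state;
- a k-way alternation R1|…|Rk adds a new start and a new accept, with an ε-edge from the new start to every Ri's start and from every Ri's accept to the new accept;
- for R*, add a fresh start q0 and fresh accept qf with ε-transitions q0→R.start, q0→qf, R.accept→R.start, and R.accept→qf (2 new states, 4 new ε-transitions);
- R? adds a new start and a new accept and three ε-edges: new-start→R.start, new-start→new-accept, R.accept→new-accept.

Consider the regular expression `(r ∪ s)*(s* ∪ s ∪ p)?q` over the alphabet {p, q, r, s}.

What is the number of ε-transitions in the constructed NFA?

Building bottom-up:
Each of the 6 symbol leaves contributes 0 ε-transitions.
  r ∪ s — 4 ε-transitions
  (r ∪ s)* — 8 ε-transitions
  s* — 4 ε-transitions
  s* ∪ s ∪ p — 10 ε-transitions
  (s* ∪ s ∪ p)? — 13 ε-transitions
  (r ∪ s)*(s* ∪ s ∪ p)?q — 21 ε-transitions

21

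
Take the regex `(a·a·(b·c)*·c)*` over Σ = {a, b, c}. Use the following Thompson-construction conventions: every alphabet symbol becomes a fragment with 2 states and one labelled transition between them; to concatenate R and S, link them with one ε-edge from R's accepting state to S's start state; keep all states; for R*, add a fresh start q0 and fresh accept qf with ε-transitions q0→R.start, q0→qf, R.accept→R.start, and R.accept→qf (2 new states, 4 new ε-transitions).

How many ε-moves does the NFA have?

Bottom-up over the parse tree:
Each of the 5 symbol leaves contributes 0 ε-transitions.
  b·c = 1 ε-transition
  (b·c)* = 5 ε-transitions
  a·a·(b·c)*·c = 8 ε-transitions
  (a·a·(b·c)*·c)* = 12 ε-transitions

12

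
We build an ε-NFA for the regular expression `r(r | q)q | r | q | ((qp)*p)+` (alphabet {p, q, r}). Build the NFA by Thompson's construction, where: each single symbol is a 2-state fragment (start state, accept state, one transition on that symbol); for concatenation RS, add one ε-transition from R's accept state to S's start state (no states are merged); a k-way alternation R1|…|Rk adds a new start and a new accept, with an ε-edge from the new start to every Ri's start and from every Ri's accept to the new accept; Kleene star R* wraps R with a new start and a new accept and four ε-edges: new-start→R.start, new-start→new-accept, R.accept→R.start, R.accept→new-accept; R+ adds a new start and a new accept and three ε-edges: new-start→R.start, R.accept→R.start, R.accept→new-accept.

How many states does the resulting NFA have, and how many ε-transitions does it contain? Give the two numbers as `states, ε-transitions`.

Building bottom-up:
Each of the 9 symbol leaves contributes 2 states and 0 ε-transitions.
  r | q — 6 states, 4 ε-transitions
  r(r | q)q — 10 states, 6 ε-transitions
  qp — 4 states, 1 ε-transition
  (qp)* — 6 states, 5 ε-transitions
  (qp)*p — 8 states, 6 ε-transitions
  ((qp)*p)+ — 10 states, 9 ε-transitions
  r(r | q)q | r | q | ((qp)*p)+ — 26 states, 23 ε-transitions

26, 23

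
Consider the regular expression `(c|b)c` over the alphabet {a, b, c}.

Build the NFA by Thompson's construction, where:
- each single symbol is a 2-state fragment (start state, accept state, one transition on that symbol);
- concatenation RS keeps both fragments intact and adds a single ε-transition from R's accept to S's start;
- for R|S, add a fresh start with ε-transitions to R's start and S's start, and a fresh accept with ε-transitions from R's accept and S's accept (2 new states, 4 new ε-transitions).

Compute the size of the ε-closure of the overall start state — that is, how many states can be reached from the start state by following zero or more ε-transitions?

Work bottom-up. For each fragment F, track |ε-closure(F.start)| and whether F's accept lies in that closure (i.e. whether F accepts ε). A single-symbol fragment has closure size 1 and does not accept ε.
  c|b : |closure| = 1 + 1 + 1 = 3 (the new accept is not ε-reachable since no branch accepts ε)
  (c|b)c : |closure| equals the left operand's closure size = 3 (its accept is not ε-reachable, so the closure stops there)

3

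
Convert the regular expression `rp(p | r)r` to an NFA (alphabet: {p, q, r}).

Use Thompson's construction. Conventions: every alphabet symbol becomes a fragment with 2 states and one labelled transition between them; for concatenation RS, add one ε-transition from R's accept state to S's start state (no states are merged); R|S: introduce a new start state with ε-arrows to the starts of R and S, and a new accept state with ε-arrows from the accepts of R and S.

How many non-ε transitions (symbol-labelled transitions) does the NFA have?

5

Recursing over subexpressions:
Each of the 5 symbol leaves contributes exactly 1 symbol transition.
  p | r = 2 symbol transitions
  rp(p | r)r = 5 symbol transitions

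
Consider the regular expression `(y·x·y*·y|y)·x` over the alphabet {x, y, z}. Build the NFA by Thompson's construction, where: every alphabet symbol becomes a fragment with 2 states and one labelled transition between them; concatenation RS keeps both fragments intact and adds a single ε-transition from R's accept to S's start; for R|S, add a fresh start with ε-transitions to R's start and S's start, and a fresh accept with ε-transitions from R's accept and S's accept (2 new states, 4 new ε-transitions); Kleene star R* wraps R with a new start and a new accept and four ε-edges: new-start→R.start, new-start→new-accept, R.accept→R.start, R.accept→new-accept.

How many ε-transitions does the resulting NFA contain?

Per subexpression:
Each of the 6 symbol leaves contributes 0 ε-transitions.
  y* → 4 ε-transitions
  y·x·y*·y → 7 ε-transitions
  y·x·y*·y|y → 11 ε-transitions
  (y·x·y*·y|y)·x → 12 ε-transitions

12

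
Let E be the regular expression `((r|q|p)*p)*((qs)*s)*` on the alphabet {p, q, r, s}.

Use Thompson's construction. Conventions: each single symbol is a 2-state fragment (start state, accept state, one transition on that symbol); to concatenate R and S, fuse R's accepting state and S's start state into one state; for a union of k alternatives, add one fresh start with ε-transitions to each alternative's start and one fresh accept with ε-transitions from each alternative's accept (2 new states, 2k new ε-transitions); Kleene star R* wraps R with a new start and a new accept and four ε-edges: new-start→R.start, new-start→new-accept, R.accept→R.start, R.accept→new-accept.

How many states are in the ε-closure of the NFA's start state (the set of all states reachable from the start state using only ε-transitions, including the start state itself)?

12

Let C(F) = |ε-closure(F.start)| within fragment F, and note whether F accepts ε. Symbol fragments have C = 1 and do not accept ε. Then:
  r|q|p — new start ε-reaches every alternative's start; none of them accept ε, so the new accept is not reached: C = 1 + 1 + 1 + 1 = 4
  (r|q|p)* — the star's fresh start ε-reaches both the body's start and the fresh accept: C = 2 + 4 = 6
  (r|q|p)*p — C = 6 + (1−1) = 6 (closure spills across the concat boundary because the left factor accepts ε)
  ((r|q|p)*p)* — C = 1 (new start) + 6 (body) + 1 (new accept) = 8
  qs — C equals the left operand's closure size = 1 (its accept is not ε-reachable, so the closure stops there)
  (qs)* — C = 1 (new start) + 1 (body) + 1 (new accept) = 3
  (qs)*s — C = 3 + (1−1) = 3 (closure spills across the concat boundary because the left factor accepts ε)
  ((qs)*s)* — new start has ε-edges to the inner start and to the new accept, so C = 2 + 3 = 5
  ((r|q|p)*p)*((qs)*s)* — the left operand accepts ε, so the closure extends into the next operand (the shared merged state is already counted); C = 8 + (5−1) = 12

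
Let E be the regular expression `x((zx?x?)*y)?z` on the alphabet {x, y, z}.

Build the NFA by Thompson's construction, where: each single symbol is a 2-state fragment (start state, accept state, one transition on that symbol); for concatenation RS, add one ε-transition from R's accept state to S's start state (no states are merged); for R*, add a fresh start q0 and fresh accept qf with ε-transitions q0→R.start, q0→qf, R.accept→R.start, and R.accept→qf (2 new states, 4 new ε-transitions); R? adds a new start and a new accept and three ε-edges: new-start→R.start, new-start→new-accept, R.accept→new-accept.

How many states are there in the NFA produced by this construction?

20

Building bottom-up:
Each of the 6 symbol leaves contributes a 2-state fragment.
  x? : 4 states
  x? : 4 states
  zx?x? : 10 states
  (zx?x?)* : 12 states
  (zx?x?)*y : 14 states
  ((zx?x?)*y)? : 16 states
  x((zx?x?)*y)?z : 20 states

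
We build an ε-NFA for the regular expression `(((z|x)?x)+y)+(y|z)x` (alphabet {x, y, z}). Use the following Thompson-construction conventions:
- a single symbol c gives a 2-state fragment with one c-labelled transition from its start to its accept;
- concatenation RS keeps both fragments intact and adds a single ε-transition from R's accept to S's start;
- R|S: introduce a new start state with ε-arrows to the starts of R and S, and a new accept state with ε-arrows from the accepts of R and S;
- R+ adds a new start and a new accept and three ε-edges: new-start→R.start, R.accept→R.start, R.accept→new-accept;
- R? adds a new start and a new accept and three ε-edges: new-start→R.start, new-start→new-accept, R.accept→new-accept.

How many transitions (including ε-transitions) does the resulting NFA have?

Building bottom-up:
Each of the 7 symbol leaves contributes 1 transition (1 symbol, 0 ε).
  z|x : 6 transitions (2 symbol, 4 ε)
  (z|x)? : 9 transitions (2 symbol, 7 ε)
  (z|x)?x : 11 transitions (3 symbol, 8 ε)
  ((z|x)?x)+ : 14 transitions (3 symbol, 11 ε)
  ((z|x)?x)+y : 16 transitions (4 symbol, 12 ε)
  (((z|x)?x)+y)+ : 19 transitions (4 symbol, 15 ε)
  y|z : 6 transitions (2 symbol, 4 ε)
  (((z|x)?x)+y)+(y|z)x : 28 transitions (7 symbol, 21 ε)

28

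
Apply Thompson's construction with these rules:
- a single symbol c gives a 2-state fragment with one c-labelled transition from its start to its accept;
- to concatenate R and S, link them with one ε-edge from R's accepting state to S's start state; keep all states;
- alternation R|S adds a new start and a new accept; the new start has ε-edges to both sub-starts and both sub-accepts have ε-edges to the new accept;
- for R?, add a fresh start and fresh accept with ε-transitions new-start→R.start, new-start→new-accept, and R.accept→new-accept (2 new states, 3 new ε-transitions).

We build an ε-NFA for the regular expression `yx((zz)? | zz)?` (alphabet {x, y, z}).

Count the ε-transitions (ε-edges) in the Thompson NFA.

14

Bottom-up over the parse tree:
Each of the 6 symbol leaves contributes 0 ε-transitions.
  zz — 1 ε-transition
  (zz)? — 4 ε-transitions
  zz — 1 ε-transition
  (zz)? | zz — 9 ε-transitions
  ((zz)? | zz)? — 12 ε-transitions
  yx((zz)? | zz)? — 14 ε-transitions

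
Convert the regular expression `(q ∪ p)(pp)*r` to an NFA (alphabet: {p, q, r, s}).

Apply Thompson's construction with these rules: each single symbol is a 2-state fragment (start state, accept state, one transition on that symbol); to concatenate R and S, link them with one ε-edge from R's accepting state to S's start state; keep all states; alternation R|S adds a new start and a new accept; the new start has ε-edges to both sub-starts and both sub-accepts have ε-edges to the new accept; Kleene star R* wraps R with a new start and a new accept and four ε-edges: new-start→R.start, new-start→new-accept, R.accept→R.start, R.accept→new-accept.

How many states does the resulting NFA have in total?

Building bottom-up:
Each of the 5 symbol leaves contributes a 2-state fragment.
  q ∪ p = 6 states
  pp = 4 states
  (pp)* = 6 states
  (q ∪ p)(pp)*r = 14 states

14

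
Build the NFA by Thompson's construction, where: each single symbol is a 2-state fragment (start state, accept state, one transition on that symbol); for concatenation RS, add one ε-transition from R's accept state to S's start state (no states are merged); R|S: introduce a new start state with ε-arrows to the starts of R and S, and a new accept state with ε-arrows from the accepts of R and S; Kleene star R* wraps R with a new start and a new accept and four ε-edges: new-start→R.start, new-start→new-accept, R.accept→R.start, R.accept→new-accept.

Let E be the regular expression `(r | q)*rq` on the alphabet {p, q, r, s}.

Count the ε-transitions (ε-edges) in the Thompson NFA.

10

Building bottom-up:
Each of the 4 symbol leaves contributes 0 ε-transitions.
  r | q = 4 ε-transitions
  (r | q)* = 8 ε-transitions
  (r | q)*rq = 10 ε-transitions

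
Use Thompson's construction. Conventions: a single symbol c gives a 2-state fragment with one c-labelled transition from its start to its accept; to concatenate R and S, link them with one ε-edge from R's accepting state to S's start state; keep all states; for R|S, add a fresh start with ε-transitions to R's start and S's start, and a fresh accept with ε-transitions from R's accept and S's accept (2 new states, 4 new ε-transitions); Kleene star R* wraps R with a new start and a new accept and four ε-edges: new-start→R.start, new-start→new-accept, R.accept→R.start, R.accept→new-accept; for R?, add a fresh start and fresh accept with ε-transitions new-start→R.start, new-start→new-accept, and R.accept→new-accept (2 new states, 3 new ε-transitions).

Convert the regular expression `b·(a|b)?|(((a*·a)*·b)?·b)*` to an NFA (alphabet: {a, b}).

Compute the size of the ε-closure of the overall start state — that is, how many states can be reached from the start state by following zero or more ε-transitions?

Let C(F) = |ε-closure(F.start)| within fragment F, and note whether F accepts ε. Symbol fragments have C = 1 and do not accept ε. Then:
  a|b — new start ε-reaches every alternative's start; none of them accept ε, so the new accept is not reached: |closure| = 1 + 1 + 1 = 3
  (a|b)? — new start has ε-edges to the inner start and to the new accept, so |closure| = 2 + 3 = 5
  b·(a|b)? — same as the first factor's closure: |closure| = 1
  a* — new start has ε-edges to the inner start and to the new accept, so |closure| = 2 + 1 = 3
  a*·a — the left operand accepts ε, so the closure extends into the next operand (via the concat ε-link); |closure| = 3 + 1 = 4
  (a*·a)* — |closure| = 1 (new start) + 4 (body) + 1 (new accept) = 6
  (a*·a)*·b — |closure| = 6 + 1 = 7 (closure spills across the concat boundary because the left factor accepts ε)
  ((a*·a)*·b)? — new start has ε-edges to the inner start and to the new accept, so |closure| = 2 + 7 = 9
  ((a*·a)*·b)?·b — the left operand accepts ε, so the closure extends into the next operand (via the concat ε-link); |closure| = 9 + 1 = 10
  (((a*·a)*·b)?·b)* — new start has ε-edges to the inner start and to the new accept, so |closure| = 2 + 10 = 12
  b·(a|b)?|(((a*·a)*·b)?·b)* — |closure| = 1 (new start) + (1 + 12) + 1 (new accept, since some branch ε-reaches its own accept) = 15

15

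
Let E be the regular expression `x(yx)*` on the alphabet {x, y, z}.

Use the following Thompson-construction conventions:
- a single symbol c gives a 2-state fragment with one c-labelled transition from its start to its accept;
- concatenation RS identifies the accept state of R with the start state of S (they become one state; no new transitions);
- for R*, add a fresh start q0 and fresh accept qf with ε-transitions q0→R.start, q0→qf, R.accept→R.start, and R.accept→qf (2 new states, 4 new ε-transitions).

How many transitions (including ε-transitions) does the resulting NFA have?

By structural recursion:
Each of the 3 symbol leaves contributes 1 transition (1 symbol, 0 ε).
  yx → 2 transitions (2 symbol, 0 ε)
  (yx)* → 6 transitions (2 symbol, 4 ε)
  x(yx)* → 7 transitions (3 symbol, 4 ε)

7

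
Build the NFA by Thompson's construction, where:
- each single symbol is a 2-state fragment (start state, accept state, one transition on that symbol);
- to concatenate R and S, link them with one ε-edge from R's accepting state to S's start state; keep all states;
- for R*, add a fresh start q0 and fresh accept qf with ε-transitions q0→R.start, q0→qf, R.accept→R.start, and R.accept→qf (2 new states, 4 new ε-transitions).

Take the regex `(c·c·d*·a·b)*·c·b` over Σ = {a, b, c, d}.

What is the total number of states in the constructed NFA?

Bottom-up over the parse tree:
Each of the 7 symbol leaves contributes a 2-state fragment.
  d* = 4 states
  c·c·d*·a·b = 12 states
  (c·c·d*·a·b)* = 14 states
  (c·c·d*·a·b)*·c·b = 18 states

18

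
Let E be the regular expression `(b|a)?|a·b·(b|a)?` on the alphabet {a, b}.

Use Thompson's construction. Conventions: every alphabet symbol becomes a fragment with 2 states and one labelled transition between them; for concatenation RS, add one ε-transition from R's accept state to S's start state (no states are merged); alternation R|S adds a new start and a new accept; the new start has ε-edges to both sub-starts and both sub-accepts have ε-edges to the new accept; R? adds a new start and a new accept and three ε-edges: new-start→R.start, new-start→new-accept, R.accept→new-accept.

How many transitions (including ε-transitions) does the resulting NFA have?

26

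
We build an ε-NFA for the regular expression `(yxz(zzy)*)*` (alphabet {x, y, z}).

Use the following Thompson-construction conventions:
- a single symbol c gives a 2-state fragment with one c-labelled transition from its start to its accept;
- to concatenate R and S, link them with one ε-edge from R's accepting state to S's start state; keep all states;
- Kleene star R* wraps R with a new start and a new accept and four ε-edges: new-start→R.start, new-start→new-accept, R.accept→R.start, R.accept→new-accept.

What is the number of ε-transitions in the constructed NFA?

Recursing over subexpressions:
Each of the 6 symbol leaves contributes 0 ε-transitions.
  zzy = 2 ε-transitions
  (zzy)* = 6 ε-transitions
  yxz(zzy)* = 9 ε-transitions
  (yxz(zzy)*)* = 13 ε-transitions

13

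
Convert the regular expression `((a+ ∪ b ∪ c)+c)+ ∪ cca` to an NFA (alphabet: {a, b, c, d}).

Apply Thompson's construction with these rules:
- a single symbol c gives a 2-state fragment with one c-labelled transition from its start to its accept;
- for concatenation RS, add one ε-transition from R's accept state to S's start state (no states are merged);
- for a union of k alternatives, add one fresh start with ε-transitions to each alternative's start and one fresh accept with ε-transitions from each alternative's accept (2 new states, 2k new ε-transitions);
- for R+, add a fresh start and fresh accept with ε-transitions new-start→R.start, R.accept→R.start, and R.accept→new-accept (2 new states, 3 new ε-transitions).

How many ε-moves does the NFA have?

22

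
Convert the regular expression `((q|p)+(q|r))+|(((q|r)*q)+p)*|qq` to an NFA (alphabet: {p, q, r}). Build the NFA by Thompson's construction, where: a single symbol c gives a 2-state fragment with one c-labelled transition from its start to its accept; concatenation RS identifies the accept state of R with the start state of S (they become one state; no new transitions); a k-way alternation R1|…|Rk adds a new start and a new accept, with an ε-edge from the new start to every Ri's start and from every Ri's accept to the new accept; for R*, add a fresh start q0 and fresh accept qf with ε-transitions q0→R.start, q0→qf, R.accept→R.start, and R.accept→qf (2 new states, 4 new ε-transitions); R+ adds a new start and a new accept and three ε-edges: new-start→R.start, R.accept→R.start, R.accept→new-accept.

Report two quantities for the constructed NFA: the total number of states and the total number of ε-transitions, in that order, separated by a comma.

34, 35

Recursing over subexpressions:
Each of the 10 symbol leaves contributes 2 states and 0 ε-transitions.
  q|p = 6 states, 4 ε-transitions
  (q|p)+ = 8 states, 7 ε-transitions
  q|r = 6 states, 4 ε-transitions
  (q|p)+(q|r) = 13 states, 11 ε-transitions
  ((q|p)+(q|r))+ = 15 states, 14 ε-transitions
  q|r = 6 states, 4 ε-transitions
  (q|r)* = 8 states, 8 ε-transitions
  (q|r)*q = 9 states, 8 ε-transitions
  ((q|r)*q)+ = 11 states, 11 ε-transitions
  ((q|r)*q)+p = 12 states, 11 ε-transitions
  (((q|r)*q)+p)* = 14 states, 15 ε-transitions
  qq = 3 states, 0 ε-transitions
  ((q|p)+(q|r))+|(((q|r)*q)+p)*|qq = 34 states, 35 ε-transitions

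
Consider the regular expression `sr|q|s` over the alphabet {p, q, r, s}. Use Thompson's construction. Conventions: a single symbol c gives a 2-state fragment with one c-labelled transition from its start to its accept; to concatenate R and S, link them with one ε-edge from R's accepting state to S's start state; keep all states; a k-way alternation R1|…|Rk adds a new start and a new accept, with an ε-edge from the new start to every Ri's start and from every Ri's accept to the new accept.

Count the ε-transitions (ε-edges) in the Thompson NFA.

Building bottom-up:
Each of the 4 symbol leaves contributes 0 ε-transitions.
  sr = 1 ε-transition
  sr|q|s = 7 ε-transitions

7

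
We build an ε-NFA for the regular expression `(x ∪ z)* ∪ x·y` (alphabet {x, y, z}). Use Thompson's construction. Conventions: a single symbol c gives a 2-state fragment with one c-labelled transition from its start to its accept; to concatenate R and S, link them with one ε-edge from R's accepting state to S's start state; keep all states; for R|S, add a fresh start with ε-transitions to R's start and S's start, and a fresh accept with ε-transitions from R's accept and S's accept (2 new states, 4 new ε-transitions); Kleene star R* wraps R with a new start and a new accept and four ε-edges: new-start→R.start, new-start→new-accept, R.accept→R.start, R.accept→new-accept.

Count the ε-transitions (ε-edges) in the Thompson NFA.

Building bottom-up:
Each of the 4 symbol leaves contributes 0 ε-transitions.
  x ∪ z → 4 ε-transitions
  (x ∪ z)* → 8 ε-transitions
  x·y → 1 ε-transition
  (x ∪ z)* ∪ x·y → 13 ε-transitions

13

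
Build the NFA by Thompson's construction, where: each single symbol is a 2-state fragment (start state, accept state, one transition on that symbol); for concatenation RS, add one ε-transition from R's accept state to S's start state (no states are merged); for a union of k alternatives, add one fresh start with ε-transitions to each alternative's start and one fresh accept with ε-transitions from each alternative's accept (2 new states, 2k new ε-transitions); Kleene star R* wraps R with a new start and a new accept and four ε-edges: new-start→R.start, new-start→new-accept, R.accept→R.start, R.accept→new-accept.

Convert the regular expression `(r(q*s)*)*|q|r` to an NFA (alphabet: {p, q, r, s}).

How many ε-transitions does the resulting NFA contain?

20

Recursing over subexpressions:
Each of the 5 symbol leaves contributes 0 ε-transitions.
  q* : 4 ε-transitions
  q*s : 5 ε-transitions
  (q*s)* : 9 ε-transitions
  r(q*s)* : 10 ε-transitions
  (r(q*s)*)* : 14 ε-transitions
  (r(q*s)*)*|q|r : 20 ε-transitions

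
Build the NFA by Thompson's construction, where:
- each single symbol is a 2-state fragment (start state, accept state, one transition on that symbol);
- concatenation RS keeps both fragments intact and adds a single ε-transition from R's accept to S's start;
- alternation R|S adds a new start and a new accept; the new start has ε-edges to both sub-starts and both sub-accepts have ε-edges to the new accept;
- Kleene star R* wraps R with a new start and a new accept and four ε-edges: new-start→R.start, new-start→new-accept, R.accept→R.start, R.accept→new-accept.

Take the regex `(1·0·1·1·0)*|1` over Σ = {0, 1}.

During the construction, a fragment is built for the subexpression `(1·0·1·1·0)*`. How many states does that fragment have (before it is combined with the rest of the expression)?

12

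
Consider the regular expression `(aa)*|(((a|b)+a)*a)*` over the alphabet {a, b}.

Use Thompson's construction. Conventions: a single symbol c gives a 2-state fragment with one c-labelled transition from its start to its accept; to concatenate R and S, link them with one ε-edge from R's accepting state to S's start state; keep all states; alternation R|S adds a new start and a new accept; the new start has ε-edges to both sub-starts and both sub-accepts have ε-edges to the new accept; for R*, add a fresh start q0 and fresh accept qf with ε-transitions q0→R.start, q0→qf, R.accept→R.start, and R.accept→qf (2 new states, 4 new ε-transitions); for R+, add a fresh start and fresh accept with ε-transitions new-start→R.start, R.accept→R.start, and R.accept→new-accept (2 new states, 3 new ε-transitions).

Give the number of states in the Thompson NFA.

24

Recursing over subexpressions:
Each of the 6 symbol leaves contributes a 2-state fragment.
  aa → 4 states
  (aa)* → 6 states
  a|b → 6 states
  (a|b)+ → 8 states
  (a|b)+a → 10 states
  ((a|b)+a)* → 12 states
  ((a|b)+a)*a → 14 states
  (((a|b)+a)*a)* → 16 states
  (aa)*|(((a|b)+a)*a)* → 24 states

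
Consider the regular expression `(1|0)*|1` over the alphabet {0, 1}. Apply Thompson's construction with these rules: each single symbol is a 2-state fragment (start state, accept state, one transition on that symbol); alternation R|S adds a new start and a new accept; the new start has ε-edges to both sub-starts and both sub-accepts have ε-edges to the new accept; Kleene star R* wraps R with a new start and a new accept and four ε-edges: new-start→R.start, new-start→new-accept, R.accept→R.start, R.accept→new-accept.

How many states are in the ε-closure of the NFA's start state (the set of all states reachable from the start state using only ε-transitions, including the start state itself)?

8

Let C(F) = |ε-closure(F.start)| within fragment F, and note whether F accepts ε. Symbol fragments have C = 1 and do not accept ε. Then:
  1|0 → new start ε-reaches every alternative's start; none of them accept ε, so the new accept is not reached: |ε-closure| = 1 + 1 + 1 = 3
  (1|0)* → |ε-closure| = 1 (new start) + 3 (body) + 1 (new accept) = 5
  (1|0)*|1 → new start ε-reaches every alternative's start; at least one alternative accepts ε, so the union's new accept is reached too: |ε-closure| = 1 + 5 + 1 + 1 = 8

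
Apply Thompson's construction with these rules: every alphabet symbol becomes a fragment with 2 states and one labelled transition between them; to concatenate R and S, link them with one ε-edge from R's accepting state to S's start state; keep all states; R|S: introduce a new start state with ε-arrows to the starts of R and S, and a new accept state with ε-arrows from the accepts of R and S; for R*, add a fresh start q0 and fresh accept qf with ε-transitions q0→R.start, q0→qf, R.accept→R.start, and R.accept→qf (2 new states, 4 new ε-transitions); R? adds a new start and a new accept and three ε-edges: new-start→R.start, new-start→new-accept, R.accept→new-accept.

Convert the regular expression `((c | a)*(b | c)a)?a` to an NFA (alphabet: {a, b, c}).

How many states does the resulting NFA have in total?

20

Per subexpression:
Each of the 6 symbol leaves contributes a 2-state fragment.
  c | a — 6 states
  (c | a)* — 8 states
  b | c — 6 states
  (c | a)*(b | c)a — 16 states
  ((c | a)*(b | c)a)? — 18 states
  ((c | a)*(b | c)a)?a — 20 states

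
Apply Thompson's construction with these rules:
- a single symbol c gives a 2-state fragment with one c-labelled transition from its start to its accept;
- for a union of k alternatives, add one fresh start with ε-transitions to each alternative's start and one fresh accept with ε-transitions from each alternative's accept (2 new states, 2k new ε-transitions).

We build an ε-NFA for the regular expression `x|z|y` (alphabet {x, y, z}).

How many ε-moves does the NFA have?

6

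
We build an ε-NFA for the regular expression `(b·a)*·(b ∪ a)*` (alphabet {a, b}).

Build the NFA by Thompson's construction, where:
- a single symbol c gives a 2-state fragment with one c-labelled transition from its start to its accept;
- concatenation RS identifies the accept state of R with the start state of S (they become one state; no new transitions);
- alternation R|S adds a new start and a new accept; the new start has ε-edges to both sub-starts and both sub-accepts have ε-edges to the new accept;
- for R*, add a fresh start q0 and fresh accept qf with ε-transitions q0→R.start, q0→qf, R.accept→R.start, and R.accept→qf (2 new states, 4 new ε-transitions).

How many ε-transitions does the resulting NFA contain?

Bottom-up over the parse tree:
Each of the 4 symbol leaves contributes 0 ε-transitions.
  b·a = 0 ε-transitions
  (b·a)* = 4 ε-transitions
  b ∪ a = 4 ε-transitions
  (b ∪ a)* = 8 ε-transitions
  (b·a)*·(b ∪ a)* = 12 ε-transitions

12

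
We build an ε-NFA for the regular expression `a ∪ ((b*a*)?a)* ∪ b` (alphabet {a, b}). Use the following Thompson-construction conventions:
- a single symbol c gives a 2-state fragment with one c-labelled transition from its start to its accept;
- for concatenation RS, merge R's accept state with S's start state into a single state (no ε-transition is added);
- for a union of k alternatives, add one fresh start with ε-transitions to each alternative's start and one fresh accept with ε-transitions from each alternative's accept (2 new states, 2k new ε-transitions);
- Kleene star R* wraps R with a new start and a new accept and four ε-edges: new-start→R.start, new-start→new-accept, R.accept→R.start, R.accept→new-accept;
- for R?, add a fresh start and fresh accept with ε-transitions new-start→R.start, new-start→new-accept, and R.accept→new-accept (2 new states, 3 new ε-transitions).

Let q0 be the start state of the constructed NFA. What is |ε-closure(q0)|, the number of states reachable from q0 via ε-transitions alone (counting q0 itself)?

13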